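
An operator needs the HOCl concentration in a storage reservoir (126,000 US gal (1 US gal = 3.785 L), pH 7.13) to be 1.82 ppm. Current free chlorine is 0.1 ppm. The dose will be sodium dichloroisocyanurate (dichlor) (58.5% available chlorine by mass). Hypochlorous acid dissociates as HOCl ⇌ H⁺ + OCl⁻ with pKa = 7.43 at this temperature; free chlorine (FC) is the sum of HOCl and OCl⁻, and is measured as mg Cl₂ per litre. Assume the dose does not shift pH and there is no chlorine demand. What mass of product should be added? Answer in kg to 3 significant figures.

Volume: 126,000 US gal × 3.785 L/gal = 476,910 L.
[OCl⁻]/[HOCl] = 10^(pH − pKa) = 10^(7.13 − 7.43) = 0.5012; fraction as HOCl = 1/(1 + 0.5012) = 0.6661.
Free chlorine required for 1.82 ppm HOCl: 1.82 / 0.6661 = 2.732 ppm.
FC to add: 2.732 − 0.1 = 2.632 mg/L as Cl₂.
Cl₂ equivalent: 2.632 mg/L × 476,910 L = 1255 g.
Product at 58.5% available Cl: 1255 / 0.585 = 2146 g.

2.15 kg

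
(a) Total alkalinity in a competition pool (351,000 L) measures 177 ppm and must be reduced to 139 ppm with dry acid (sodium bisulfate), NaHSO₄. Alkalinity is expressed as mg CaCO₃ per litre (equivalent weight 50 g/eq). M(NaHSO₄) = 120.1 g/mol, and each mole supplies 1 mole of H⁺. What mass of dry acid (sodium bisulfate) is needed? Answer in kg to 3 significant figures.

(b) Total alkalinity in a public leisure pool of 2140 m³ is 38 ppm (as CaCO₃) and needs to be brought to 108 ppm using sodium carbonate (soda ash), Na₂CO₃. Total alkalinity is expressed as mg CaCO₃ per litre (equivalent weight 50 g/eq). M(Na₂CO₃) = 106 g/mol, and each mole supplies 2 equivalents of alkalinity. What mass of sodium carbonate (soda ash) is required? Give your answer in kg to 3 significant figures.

(a) Alkalinity to neutralize: (177 − 139) = 38 mg/L as CaCO₃ × 351,000 L = 13,340 g as CaCO₃.
(a) Equivalents of H⁺ required: 13,340 ÷ 50 g/eq = 266.8 eq = 266.8 mol NaHSO₄.
(a) Mass of NaHSO₄: 266.8 × 120.1 = 32,040 g.

(b) Volume: 2140 m³ = 2,140,000 L.
(b) Alkalinity to add: (108 − 38) = 70 mg/L as CaCO₃ × 2,140,000 L = 149,800 g as CaCO₃.
(b) Equivalents: 149,800 g ÷ 50 g/eq = 2996 eq.
(b) Each mole of Na₂CO₃ supplies 2 eq, so 2996 / 2 = 1498 mol.
(b) Mass: 1498 mol × 106 g/mol = 158,800 g.

(a) 32.0 kg; (b) 159 kg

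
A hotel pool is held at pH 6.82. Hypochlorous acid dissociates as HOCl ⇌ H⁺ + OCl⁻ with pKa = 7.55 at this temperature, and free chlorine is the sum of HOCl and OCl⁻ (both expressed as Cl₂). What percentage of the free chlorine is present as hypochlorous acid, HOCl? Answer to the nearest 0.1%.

[OCl⁻]/[HOCl] = 10^(pH − pKa) = 10^(6.82 − 7.55) = 10^-0.73 = 0.1862.
Fraction as HOCl = 1 / (1 + 0.1862) = 0.843.

84.3%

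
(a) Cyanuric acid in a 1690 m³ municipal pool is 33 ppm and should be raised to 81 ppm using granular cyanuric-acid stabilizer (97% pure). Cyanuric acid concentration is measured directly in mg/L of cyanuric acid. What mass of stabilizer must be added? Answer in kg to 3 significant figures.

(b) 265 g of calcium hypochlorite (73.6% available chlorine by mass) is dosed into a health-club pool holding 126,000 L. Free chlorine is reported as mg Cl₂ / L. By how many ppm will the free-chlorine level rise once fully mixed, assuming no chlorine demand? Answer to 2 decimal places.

(a) 83.6 kg; (b) 1.55 ppm

(a) Volume: 1690 m³ = 1,690,000 L.
(a) CYA to add: (81 − 33) = 48 mg/L × 1,690,000 L = 81,120 g cyanuric acid.
(a) At 97% purity: 81,120 / 0.97 = 83,630 g product.

(b) Available chlorine delivered: 265 g × 0.736 = 195 g as Cl₂.
(b) Concentration rise: 195 g / 126,000 L = 1.548 mg/L = 1.55 ppm.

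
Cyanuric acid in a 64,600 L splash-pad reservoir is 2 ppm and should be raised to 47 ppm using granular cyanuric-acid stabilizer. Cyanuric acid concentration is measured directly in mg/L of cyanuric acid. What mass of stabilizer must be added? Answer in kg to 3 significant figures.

2.91 kg

CYA to add: (47 − 2) = 45 mg/L × 64,600 L = 2907 g cyanuric acid.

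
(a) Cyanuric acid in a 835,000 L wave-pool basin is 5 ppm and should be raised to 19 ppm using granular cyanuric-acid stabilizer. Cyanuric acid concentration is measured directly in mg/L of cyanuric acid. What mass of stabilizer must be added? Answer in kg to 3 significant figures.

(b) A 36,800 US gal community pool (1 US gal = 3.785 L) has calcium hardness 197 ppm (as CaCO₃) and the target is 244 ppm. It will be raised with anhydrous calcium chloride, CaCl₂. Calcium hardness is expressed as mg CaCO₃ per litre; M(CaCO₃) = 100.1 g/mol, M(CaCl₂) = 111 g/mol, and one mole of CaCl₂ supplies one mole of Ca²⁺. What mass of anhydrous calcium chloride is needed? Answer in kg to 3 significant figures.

(a) CYA to add: (19 − 5) = 14 mg/L × 835,000 L = 11,690 g cyanuric acid.

(b) Volume: 36,800 US gal × 3.785 L/gal = 139,288 L.
(b) Hardness to add: (244 − 197) = 47 mg/L as CaCO₃ × 139,288 L = 6547 g as CaCO₃.
(b) Moles of Ca²⁺ (1 mol Ca²⁺ ≡ 1 mol CaCO₃): 6547 / 100.1 g/mol = 65.4 mol.
(b) Mass of CaCl₂: 65.4 × 111 = 7259 g.

(a) 11.7 kg; (b) 7.26 kg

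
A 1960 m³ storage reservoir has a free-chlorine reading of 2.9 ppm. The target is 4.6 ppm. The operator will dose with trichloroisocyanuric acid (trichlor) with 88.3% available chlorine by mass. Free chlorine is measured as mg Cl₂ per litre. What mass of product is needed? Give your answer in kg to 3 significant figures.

3.77 kg

Volume: 1960 m³ = 1,960,000 L.
Chlorine deficit: 4.6 − 2.9 = 1.7 ppm = 1.7 mg/L as Cl₂.
Cl₂ equivalent needed: 1.7 mg/L × 1,960,000 L = 3,332,000 mg = 3332 g.
Product at 88.3% available chlorine: 3332 / 0.883 = 3773 g.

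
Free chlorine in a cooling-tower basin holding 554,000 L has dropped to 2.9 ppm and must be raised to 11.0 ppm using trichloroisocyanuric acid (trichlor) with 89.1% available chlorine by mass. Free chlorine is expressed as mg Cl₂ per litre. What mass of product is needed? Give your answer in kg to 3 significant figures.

5.04 kg

Chlorine deficit: 11.0 − 2.9 = 8.1 ppm = 8.1 mg/L as Cl₂.
Cl₂ equivalent needed: 8.1 mg/L × 554,000 L = 4,487,000 mg = 4487 g.
Product at 89.1% available chlorine: 4487 / 0.891 = 5036 g.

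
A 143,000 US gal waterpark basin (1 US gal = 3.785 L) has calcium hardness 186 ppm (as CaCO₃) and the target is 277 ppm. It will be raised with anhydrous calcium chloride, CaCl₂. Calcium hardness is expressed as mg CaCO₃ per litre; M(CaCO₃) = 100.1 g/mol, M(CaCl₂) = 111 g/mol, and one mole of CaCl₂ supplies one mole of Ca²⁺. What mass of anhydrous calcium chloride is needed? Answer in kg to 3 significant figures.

Volume: 143,000 US gal × 3.785 L/gal = 541,255 L.
Hardness to add: (277 − 186) = 91 mg/L as CaCO₃ × 541,255 L = 49,250 g as CaCO₃.
Moles of Ca²⁺ (1 mol Ca²⁺ ≡ 1 mol CaCO₃): 49,250 / 100.1 g/mol = 492.1 mol.
Mass of CaCl₂: 492.1 × 111 = 54,620 g.

54.6 kg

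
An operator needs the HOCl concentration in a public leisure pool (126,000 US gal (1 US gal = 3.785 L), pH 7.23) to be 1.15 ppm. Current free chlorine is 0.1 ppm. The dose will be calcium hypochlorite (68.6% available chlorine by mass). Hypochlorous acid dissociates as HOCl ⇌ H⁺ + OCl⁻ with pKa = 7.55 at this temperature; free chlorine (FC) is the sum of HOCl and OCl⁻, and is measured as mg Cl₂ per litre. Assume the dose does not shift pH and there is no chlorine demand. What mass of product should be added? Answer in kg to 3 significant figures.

1.11 kg

Volume: 126,000 US gal × 3.785 L/gal = 476,910 L.
[OCl⁻]/[HOCl] = 10^(pH − pKa) = 10^(7.23 − 7.55) = 0.4786; fraction as HOCl = 1/(1 + 0.4786) = 0.6763.
Free chlorine required for 1.15 ppm HOCl: 1.15 / 0.6763 = 1.7 ppm.
FC to add: 1.7 − 0.1 = 1.6 mg/L as Cl₂.
Cl₂ equivalent: 1.6 mg/L × 476,910 L = 763.3 g.
Product at 68.6% available Cl: 763.3 / 0.686 = 1113 g.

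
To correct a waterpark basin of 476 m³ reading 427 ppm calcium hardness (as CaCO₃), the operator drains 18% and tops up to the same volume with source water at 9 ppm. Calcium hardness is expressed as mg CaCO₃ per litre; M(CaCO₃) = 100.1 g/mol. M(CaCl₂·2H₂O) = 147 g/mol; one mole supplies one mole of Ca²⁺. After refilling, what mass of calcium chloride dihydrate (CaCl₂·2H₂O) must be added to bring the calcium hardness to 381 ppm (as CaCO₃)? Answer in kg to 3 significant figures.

20.4 kg

Volume: 476 m³ = 476,000 L.
After draining 18% and refilling: 427 × 0.82 + 9 × 0.18 = 351.76 ppm.
Deficit to target: 381 − 351.76 = 29.24 mg/L.
As CaCO₃: 29.24 mg/L × 476,000 L = 13,920 g; ÷ 100.1 = 139 mol Ca²⁺.
Mass: 139 × 147 = 20,440 g.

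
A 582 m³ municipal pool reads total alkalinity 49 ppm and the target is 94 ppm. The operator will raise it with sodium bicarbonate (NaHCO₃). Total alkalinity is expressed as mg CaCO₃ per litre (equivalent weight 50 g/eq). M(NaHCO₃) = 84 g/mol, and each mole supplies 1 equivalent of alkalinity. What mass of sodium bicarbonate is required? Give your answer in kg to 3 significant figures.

44.0 kg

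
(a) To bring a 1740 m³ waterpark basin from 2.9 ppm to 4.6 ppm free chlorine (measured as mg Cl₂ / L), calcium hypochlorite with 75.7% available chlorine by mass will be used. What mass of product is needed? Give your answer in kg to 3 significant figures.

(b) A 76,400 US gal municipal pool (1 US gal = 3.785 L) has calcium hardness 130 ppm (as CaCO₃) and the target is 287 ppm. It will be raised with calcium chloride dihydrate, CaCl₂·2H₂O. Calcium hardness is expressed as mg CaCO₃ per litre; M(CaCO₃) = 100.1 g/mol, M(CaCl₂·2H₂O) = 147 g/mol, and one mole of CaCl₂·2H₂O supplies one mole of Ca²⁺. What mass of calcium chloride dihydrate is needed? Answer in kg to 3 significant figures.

(a) 3.91 kg; (b) 66.7 kg

(a) Volume: 1740 m³ = 1,740,000 L.
(a) Chlorine deficit: 4.6 − 2.9 = 1.7 ppm = 1.7 mg/L as Cl₂.
(a) Cl₂ equivalent needed: 1.7 mg/L × 1,740,000 L = 2,958,000 mg = 2958 g.
(a) Product at 75.7% available chlorine: 2958 / 0.757 = 3908 g.

(b) Volume: 76,400 US gal × 3.785 L/gal = 289,174 L.
(b) Hardness to add: (287 − 130) = 157 mg/L as CaCO₃ × 289,174 L = 45,400 g as CaCO₃.
(b) Moles of Ca²⁺ (1 mol Ca²⁺ ≡ 1 mol CaCO₃): 45,400 / 100.1 g/mol = 453.5 mol.
(b) Mass of CaCl₂·2H₂O: 453.5 × 147 = 66,670 g.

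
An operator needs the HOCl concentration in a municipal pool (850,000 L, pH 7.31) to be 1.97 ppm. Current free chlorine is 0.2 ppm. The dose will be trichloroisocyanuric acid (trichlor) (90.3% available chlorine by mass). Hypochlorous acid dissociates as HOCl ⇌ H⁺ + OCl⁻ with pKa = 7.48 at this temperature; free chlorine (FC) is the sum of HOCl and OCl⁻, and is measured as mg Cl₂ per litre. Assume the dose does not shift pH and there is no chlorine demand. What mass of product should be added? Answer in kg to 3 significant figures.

2.92 kg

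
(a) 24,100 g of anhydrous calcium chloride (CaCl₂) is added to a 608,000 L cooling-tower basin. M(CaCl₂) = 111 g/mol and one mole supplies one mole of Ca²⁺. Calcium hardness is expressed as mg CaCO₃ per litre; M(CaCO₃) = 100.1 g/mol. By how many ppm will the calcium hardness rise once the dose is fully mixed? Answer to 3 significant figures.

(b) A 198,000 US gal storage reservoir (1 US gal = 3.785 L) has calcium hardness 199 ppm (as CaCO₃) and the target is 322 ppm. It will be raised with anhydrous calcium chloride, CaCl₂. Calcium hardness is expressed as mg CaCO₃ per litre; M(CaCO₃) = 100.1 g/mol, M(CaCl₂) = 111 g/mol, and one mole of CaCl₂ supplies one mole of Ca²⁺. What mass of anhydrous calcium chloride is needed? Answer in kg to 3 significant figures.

(a) 35.7 ppm; (b) 102 kg

(a) Moles of Ca²⁺: 24,100 g ÷ 111 g/mol = 217.1 mol.
(a) As CaCO₃: 217.1 mol × 100.1 g/mol = 21,730 g.
(a) Rise: 21,730 g / 608,000 L × 1000 = 35.75 mg/L.

(b) Volume: 198,000 US gal × 3.785 L/gal = 749,430 L.
(b) Hardness to add: (322 − 199) = 123 mg/L as CaCO₃ × 749,430 L = 92,180 g as CaCO₃.
(b) Moles of Ca²⁺ (1 mol Ca²⁺ ≡ 1 mol CaCO₃): 92,180 / 100.1 g/mol = 920.9 mol.
(b) Mass of CaCl₂: 920.9 × 111 = 102,200 g.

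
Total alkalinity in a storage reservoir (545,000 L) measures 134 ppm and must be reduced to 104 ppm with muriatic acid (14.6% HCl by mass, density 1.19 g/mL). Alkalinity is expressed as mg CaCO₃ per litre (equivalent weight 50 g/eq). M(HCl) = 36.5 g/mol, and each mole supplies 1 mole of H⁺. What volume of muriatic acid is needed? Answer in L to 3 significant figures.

68.7 L

Alkalinity to neutralize: (134 − 104) = 30 mg/L as CaCO₃ × 545,000 L = 16,350 g as CaCO₃.
Equivalents of H⁺ required: 16,350 ÷ 50 g/eq = 327 eq = 327 mol HCl.
Mass of HCl: 327 × 36.5 = 11,940 g.
Mass of 14.6% solution: 11,940 / 0.146 = 81,750 g.
Volume: 81,750 g ÷ 1.19 g/mL = 68,700 mL.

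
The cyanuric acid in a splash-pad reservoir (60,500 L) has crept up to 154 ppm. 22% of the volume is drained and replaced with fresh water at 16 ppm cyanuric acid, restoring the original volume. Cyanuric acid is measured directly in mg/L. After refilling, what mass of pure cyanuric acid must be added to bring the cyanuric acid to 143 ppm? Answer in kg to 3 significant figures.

1.17 kg

After draining 22% and refilling: 154 × 0.78 + 16 × 0.22 = 123.64 ppm.
Deficit to target: 143 − 123.64 = 19.36 mg/L.
Mass: 19.36 mg/L × 60,500 L = 1171 g cyanuric acid.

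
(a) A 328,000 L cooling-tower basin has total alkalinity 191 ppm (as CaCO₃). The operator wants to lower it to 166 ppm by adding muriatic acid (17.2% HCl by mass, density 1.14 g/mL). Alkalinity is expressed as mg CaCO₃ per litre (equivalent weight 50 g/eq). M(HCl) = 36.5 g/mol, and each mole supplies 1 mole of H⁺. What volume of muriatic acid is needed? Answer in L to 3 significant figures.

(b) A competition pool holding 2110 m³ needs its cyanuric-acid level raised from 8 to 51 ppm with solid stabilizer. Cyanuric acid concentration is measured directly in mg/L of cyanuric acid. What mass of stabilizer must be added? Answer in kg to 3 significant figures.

(a) 30.5 L; (b) 90.7 kg

(a) Alkalinity to neutralize: (191 − 166) = 25 mg/L as CaCO₃ × 328,000 L = 8200 g as CaCO₃.
(a) Equivalents of H⁺ required: 8200 ÷ 50 g/eq = 164 eq = 164 mol HCl.
(a) Mass of HCl: 164 × 36.5 = 5986 g.
(a) Mass of 17.2% solution: 5986 / 0.172 = 34,800 g.
(a) Volume: 34,800 g ÷ 1.14 g/mL = 30,530 mL.

(b) Volume: 2110 m³ = 2,110,000 L.
(b) CYA to add: (51 − 8) = 43 mg/L × 2,110,000 L = 90,730 g cyanuric acid.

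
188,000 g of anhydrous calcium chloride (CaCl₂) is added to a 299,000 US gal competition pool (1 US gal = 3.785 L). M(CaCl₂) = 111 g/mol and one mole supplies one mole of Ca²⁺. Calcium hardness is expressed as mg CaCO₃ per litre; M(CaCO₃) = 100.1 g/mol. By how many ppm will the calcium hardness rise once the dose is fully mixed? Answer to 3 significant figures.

Volume: 299,000 US gal × 3.785 L/gal = 1,131,715 L.
Moles of Ca²⁺: 188,000 g ÷ 111 g/mol = 1694 mol.
As CaCO₃: 1694 mol × 100.1 g/mol = 169,500 g.
Rise: 169,500 g / 1,131,715 L × 1000 = 149.8 mg/L.

150 ppm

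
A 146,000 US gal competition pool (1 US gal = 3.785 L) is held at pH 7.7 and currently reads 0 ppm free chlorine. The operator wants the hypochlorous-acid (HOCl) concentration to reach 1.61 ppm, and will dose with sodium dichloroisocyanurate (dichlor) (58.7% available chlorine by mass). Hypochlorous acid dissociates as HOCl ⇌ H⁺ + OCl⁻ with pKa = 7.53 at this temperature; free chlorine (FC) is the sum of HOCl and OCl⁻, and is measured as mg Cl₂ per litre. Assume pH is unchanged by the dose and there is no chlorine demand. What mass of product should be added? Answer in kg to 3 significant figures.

Volume: 146,000 US gal × 3.785 L/gal = 552,610 L.
[OCl⁻]/[HOCl] = 10^(pH − pKa) = 10^(7.7 − 7.53) = 1.479; fraction as HOCl = 1/(1 + 1.479) = 0.4034.
Free chlorine required for 1.61 ppm HOCl: 1.61 / 0.4034 = 3.991 ppm.
FC to add: 3.991 − 0 = 3.991 mg/L as Cl₂.
Cl₂ equivalent: 3.991 mg/L × 552,610 L = 2206 g.
Product at 58.7% available Cl: 2206 / 0.587 = 3758 g.

3.76 kg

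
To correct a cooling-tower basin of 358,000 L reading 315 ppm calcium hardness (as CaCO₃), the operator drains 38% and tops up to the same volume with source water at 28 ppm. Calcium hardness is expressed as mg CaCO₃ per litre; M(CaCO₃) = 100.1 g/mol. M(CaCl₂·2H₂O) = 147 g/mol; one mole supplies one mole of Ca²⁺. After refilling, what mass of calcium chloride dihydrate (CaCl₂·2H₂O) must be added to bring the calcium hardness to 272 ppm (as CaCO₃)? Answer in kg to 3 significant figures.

34.7 kg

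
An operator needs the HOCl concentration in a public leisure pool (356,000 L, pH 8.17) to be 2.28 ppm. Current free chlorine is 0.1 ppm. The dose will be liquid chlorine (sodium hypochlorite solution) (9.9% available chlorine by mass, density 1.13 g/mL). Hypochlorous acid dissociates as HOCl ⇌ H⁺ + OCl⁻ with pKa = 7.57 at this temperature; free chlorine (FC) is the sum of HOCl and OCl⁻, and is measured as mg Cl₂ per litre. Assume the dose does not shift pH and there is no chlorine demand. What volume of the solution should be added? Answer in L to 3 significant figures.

[OCl⁻]/[HOCl] = 10^(pH − pKa) = 10^(8.17 − 7.57) = 3.981; fraction as HOCl = 1/(1 + 3.981) = 0.2008.
Free chlorine required for 2.28 ppm HOCl: 2.28 / 0.2008 = 11.36 ppm.
FC to add: 11.36 − 0.1 = 11.26 mg/L as Cl₂.
Cl₂ equivalent: 11.26 mg/L × 356,000 L = 4007 g.
Product at 9.9% available Cl: 4007 / 0.099 = 40,480 g.
Volume: 40,480 g ÷ 1.13 g/mL = 35,820 mL.

35.8 L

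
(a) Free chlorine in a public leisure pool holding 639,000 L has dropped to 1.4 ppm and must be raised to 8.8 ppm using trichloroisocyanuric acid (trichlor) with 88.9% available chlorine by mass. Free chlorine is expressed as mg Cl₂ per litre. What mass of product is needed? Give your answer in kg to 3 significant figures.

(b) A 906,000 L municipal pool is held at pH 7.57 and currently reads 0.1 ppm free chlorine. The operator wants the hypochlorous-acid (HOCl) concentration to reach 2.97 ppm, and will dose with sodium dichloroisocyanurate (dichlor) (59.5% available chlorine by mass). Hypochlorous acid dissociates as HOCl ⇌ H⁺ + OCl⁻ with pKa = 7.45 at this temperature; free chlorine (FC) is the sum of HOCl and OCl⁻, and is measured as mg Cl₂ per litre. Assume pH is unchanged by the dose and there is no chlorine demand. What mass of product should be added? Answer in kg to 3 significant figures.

(a) 5.32 kg; (b) 10.3 kg

(a) Chlorine deficit: 8.8 − 1.4 = 7.4 ppm = 7.4 mg/L as Cl₂.
(a) Cl₂ equivalent needed: 7.4 mg/L × 639,000 L = 4,729,000 mg = 4729 g.
(a) Product at 88.9% available chlorine: 4729 / 0.889 = 5319 g.

(b) [OCl⁻]/[HOCl] = 10^(pH − pKa) = 10^(7.57 − 7.45) = 1.318; fraction as HOCl = 1/(1 + 1.318) = 0.4314.
(b) Free chlorine required for 2.97 ppm HOCl: 2.97 / 0.4314 = 6.885 ppm.
(b) FC to add: 6.885 − 0.1 = 6.785 mg/L as Cl₂.
(b) Cl₂ equivalent: 6.785 mg/L × 906,000 L = 6147 g.
(b) Product at 59.5% available Cl: 6147 / 0.595 = 10,330 g.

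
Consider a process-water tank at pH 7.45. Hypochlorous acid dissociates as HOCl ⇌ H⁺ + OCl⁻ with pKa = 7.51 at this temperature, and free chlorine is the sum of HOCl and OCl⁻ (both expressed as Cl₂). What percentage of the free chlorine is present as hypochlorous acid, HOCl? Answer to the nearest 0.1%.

[OCl⁻]/[HOCl] = 10^(pH − pKa) = 10^(7.45 − 7.51) = 10^-0.06 = 0.871.
Fraction as HOCl = 1 / (1 + 0.871) = 0.5345.

53.4%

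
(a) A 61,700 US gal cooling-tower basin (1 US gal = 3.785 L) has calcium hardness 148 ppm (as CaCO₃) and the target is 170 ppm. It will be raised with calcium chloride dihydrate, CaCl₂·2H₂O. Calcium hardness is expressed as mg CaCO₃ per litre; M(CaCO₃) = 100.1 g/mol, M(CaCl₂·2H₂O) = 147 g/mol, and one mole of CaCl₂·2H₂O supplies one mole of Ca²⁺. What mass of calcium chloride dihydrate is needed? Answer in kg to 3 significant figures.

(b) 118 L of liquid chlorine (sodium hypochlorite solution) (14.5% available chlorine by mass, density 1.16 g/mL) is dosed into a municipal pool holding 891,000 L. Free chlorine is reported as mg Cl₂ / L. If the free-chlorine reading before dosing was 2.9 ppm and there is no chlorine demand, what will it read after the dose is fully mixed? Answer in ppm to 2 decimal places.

(a) 7.54 kg; (b) 25.18 ppm

(a) Volume: 61,700 US gal × 3.785 L/gal = 233,534 L.
(a) Hardness to add: (170 − 148) = 22 mg/L as CaCO₃ × 233,534 L = 5138 g as CaCO₃.
(a) Moles of Ca²⁺ (1 mol Ca²⁺ ≡ 1 mol CaCO₃): 5138 / 100.1 g/mol = 51.33 mol.
(a) Mass of CaCl₂·2H₂O: 51.33 × 147 = 7545 g.

(b) Mass of solution: 118 L × 1000 mL/L × 1.16 g/mL = 136,900 g.
(b) Available chlorine delivered: 136,900 g × 0.145 = 19,850 g as Cl₂.
(b) Concentration rise: 19,850 g / 891,000 L = 22.28 mg/L = 22.28 ppm.
(b) Final FC: 2.9 + 22.28 = 25.18 ppm.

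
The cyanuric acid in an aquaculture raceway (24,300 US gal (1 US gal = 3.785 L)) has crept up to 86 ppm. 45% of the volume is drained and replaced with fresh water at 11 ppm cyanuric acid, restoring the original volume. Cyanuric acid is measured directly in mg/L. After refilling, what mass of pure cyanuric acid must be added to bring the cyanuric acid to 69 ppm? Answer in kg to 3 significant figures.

1.54 kg

Volume: 24,300 US gal × 3.785 L/gal = 91,976 L.
After draining 45% and refilling: 86 × 0.55 + 11 × 0.45 = 52.25 ppm.
Deficit to target: 69 − 52.25 = 16.75 mg/L.
Mass: 16.75 mg/L × 91,976 L = 1541 g cyanuric acid.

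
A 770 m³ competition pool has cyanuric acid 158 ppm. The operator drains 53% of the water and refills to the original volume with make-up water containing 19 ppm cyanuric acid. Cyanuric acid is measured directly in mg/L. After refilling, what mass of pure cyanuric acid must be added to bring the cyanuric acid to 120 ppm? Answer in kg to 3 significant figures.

Volume: 770 m³ = 770,000 L.
After draining 53% and refilling: 158 × 0.47 + 19 × 0.53 = 84.33 ppm.
Deficit to target: 120 − 84.33 = 35.67 mg/L.
Mass: 35.67 mg/L × 770,000 L = 27,470 g cyanuric acid.

27.5 kg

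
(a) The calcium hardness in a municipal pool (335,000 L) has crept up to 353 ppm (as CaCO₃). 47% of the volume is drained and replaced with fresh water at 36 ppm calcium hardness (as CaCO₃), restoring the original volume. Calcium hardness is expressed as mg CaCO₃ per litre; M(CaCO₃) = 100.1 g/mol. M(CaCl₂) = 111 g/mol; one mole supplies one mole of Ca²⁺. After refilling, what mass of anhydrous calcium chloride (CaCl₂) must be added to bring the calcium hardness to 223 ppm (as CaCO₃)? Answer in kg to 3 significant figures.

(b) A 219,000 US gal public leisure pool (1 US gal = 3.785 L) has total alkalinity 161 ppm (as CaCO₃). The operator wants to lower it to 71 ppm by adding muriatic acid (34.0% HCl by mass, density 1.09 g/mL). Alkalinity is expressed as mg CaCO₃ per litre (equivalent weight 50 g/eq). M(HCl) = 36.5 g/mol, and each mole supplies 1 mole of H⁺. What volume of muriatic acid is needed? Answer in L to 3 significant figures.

(a) After draining 47% and refilling: 353 × 0.53 + 36 × 0.47 = 204.01 ppm.
(a) Deficit to target: 223 − 204.01 = 18.99 mg/L.
(a) As CaCO₃: 18.99 mg/L × 335,000 L = 6362 g; ÷ 100.1 = 63.55 mol Ca²⁺.
(a) Mass: 63.55 × 111 = 7054 g.

(b) Volume: 219,000 US gal × 3.785 L/gal = 828,915 L.
(b) Alkalinity to neutralize: (161 − 71) = 90 mg/L as CaCO₃ × 828,915 L = 74,600 g as CaCO₃.
(b) Equivalents of H⁺ required: 74,600 ÷ 50 g/eq = 1492 eq = 1492 mol HCl.
(b) Mass of HCl: 1492 × 36.5 = 54,460 g.
(b) Mass of 34.0% solution: 54,460 / 0.34 = 160,200 g.
(b) Volume: 160,200 g ÷ 1.09 g/mL = 147,000 mL.

(a) 7.05 kg; (b) 147 L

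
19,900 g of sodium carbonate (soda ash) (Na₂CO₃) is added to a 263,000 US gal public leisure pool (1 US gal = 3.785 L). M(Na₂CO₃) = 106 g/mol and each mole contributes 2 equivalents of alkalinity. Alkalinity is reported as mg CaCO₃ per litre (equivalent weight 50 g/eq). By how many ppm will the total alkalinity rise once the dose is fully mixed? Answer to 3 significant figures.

18.9 ppm

Volume: 263,000 US gal × 3.785 L/gal = 995,455 L.
Moles of Na₂CO₃: 19,900 g ÷ 106 g/mol = 187.7 mol → 375.5 eq of alkalinity.
As CaCO₃: 375.5 eq × 50 g/eq = 18,770 g.
Rise: 18,770 g / 995,455 L × 1000 = 18.86 mg/L.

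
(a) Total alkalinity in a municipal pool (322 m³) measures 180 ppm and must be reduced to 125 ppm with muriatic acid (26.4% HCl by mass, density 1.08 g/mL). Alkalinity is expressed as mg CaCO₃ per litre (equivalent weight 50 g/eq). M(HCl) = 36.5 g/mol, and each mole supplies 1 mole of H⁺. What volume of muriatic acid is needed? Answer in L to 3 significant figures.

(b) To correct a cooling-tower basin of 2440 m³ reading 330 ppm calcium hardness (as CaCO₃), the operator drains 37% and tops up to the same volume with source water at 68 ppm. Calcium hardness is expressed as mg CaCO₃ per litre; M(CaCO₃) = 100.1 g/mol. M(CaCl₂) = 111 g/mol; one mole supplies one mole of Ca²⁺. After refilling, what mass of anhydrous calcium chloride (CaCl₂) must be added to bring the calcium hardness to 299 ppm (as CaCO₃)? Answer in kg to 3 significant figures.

(a) 45.3 L; (b) 178 kg

(a) Volume: 322 m³ = 322,000 L.
(a) Alkalinity to neutralize: (180 − 125) = 55 mg/L as CaCO₃ × 322,000 L = 17,710 g as CaCO₃.
(a) Equivalents of H⁺ required: 17,710 ÷ 50 g/eq = 354.2 eq = 354.2 mol HCl.
(a) Mass of HCl: 354.2 × 36.5 = 12,930 g.
(a) Mass of 26.4% solution: 12,930 / 0.264 = 48,970 g.
(a) Volume: 48,970 g ÷ 1.08 g/mL = 45,340 mL.

(b) Volume: 2440 m³ = 2,440,000 L.
(b) After draining 37% and refilling: 330 × 0.63 + 68 × 0.37 = 233.06 ppm.
(b) Deficit to target: 299 − 233.06 = 65.94 mg/L.
(b) As CaCO₃: 65.94 mg/L × 2,440,000 L = 160,900 g; ÷ 100.1 = 1607 mol Ca²⁺.
(b) Mass: 1607 × 111 = 178,400 g.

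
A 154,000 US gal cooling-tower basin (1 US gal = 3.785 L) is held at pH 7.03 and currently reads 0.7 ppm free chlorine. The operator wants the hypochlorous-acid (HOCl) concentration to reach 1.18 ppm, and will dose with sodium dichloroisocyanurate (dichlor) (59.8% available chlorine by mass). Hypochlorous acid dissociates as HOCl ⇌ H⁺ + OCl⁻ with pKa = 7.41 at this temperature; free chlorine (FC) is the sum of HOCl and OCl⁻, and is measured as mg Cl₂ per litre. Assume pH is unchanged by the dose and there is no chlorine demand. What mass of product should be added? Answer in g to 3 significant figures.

947 g

Volume: 154,000 US gal × 3.785 L/gal = 582,890 L.
[OCl⁻]/[HOCl] = 10^(pH − pKa) = 10^(7.03 − 7.41) = 0.4169; fraction as HOCl = 1/(1 + 0.4169) = 0.7058.
Free chlorine required for 1.18 ppm HOCl: 1.18 / 0.7058 = 1.672 ppm.
FC to add: 1.672 − 0.7 = 0.9719 mg/L as Cl₂.
Cl₂ equivalent: 0.9719 mg/L × 582,890 L = 566.5 g.
Product at 59.8% available Cl: 566.5 / 0.598 = 947.3 g.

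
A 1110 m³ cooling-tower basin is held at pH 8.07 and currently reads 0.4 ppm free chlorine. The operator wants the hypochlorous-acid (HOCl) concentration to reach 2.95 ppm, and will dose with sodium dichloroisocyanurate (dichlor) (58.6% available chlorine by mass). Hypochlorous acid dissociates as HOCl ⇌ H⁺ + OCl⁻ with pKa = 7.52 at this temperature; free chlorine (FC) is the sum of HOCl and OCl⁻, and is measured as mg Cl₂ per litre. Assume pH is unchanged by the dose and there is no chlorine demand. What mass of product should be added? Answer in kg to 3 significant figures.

24.7 kg

Volume: 1110 m³ = 1,110,000 L.
[OCl⁻]/[HOCl] = 10^(pH − pKa) = 10^(8.07 − 7.52) = 3.548; fraction as HOCl = 1/(1 + 3.548) = 0.2199.
Free chlorine required for 2.95 ppm HOCl: 2.95 / 0.2199 = 13.42 ppm.
FC to add: 13.42 − 0.4 = 13.02 mg/L as Cl₂.
Cl₂ equivalent: 13.02 mg/L × 1,110,000 L = 14,450 g.
Product at 58.6% available Cl: 14,450 / 0.586 = 24,660 g.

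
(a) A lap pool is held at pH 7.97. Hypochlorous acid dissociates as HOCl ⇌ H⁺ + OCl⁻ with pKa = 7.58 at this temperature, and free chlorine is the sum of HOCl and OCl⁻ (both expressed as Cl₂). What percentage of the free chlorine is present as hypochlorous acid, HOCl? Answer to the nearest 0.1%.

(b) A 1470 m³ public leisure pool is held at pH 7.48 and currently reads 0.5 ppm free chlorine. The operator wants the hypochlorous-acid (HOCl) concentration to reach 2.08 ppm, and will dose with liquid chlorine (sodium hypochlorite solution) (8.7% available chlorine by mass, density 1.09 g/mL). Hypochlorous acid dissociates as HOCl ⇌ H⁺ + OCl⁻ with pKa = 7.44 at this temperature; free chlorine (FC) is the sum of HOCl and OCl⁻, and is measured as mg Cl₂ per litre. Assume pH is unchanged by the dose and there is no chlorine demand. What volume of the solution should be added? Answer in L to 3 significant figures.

(a) 28.9%; (b) 59.8 L

(a) [OCl⁻]/[HOCl] = 10^(pH − pKa) = 10^(7.97 − 7.58) = 10^0.39 = 2.455.
(a) Fraction as HOCl = 1 / (1 + 2.455) = 0.2895.

(b) Volume: 1470 m³ = 1,470,000 L.
(b) [OCl⁻]/[HOCl] = 10^(pH − pKa) = 10^(7.48 − 7.44) = 1.096; fraction as HOCl = 1/(1 + 1.096) = 0.477.
(b) Free chlorine required for 2.08 ppm HOCl: 2.08 / 0.477 = 4.361 ppm.
(b) FC to add: 4.361 − 0.5 = 3.861 mg/L as Cl₂.
(b) Cl₂ equivalent: 3.861 mg/L × 1,470,000 L = 5675 g.
(b) Product at 8.7% available Cl: 5675 / 0.087 = 65,230 g.
(b) Volume: 65,230 g ÷ 1.09 g/mL = 59,850 mL.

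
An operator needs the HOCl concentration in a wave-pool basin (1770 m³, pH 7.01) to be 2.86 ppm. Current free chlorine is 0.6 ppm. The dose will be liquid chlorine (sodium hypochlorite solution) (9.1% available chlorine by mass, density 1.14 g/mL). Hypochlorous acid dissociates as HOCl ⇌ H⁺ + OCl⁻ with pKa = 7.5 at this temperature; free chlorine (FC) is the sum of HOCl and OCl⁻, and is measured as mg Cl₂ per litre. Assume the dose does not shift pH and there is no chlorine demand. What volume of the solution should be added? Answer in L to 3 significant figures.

54.4 L

Volume: 1770 m³ = 1,770,000 L.
[OCl⁻]/[HOCl] = 10^(pH − pKa) = 10^(7.01 − 7.5) = 0.3236; fraction as HOCl = 1/(1 + 0.3236) = 0.7555.
Free chlorine required for 2.86 ppm HOCl: 2.86 / 0.7555 = 3.785 ppm.
FC to add: 3.785 − 0.6 = 3.185 mg/L as Cl₂.
Cl₂ equivalent: 3.185 mg/L × 1,770,000 L = 5638 g.
Product at 9.1% available Cl: 5638 / 0.091 = 61,960 g.
Volume: 61,960 g ÷ 1.14 g/mL = 54,350 mL.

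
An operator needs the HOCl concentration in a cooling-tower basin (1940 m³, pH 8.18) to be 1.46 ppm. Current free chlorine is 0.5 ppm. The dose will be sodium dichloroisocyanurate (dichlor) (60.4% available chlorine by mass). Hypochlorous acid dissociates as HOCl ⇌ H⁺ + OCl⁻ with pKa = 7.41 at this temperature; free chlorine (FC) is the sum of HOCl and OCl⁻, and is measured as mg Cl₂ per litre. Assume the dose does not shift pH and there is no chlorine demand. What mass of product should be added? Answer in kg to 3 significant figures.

Volume: 1940 m³ = 1,940,000 L.
[OCl⁻]/[HOCl] = 10^(pH − pKa) = 10^(8.18 − 7.41) = 5.888; fraction as HOCl = 1/(1 + 5.888) = 0.1452.
Free chlorine required for 1.46 ppm HOCl: 1.46 / 0.1452 = 10.06 ppm.
FC to add: 10.06 − 0.5 = 9.557 mg/L as Cl₂.
Cl₂ equivalent: 9.557 mg/L × 1,940,000 L = 18,540 g.
Product at 60.4% available Cl: 18,540 / 0.604 = 30,700 g.

30.7 kg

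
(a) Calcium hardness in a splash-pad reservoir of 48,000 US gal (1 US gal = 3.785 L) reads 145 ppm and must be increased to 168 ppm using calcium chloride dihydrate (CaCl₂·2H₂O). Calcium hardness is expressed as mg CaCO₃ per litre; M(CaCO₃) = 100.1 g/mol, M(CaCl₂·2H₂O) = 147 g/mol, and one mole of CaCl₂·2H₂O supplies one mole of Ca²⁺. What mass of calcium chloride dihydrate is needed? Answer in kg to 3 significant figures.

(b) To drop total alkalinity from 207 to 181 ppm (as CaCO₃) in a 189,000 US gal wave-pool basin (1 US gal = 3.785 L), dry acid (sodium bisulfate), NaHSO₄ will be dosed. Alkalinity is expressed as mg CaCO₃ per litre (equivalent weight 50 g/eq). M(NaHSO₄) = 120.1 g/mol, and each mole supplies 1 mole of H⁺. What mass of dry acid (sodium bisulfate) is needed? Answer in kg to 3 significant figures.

(a) Volume: 48,000 US gal × 3.785 L/gal = 181,680 L.
(a) Hardness to add: (168 − 145) = 23 mg/L as CaCO₃ × 181,680 L = 4179 g as CaCO₃.
(a) Moles of Ca²⁺ (1 mol Ca²⁺ ≡ 1 mol CaCO₃): 4179 / 100.1 g/mol = 41.74 mol.
(a) Mass of CaCl₂·2H₂O: 41.74 × 147 = 6136 g.

(b) Volume: 189,000 US gal × 3.785 L/gal = 715,365 L.
(b) Alkalinity to neutralize: (207 − 181) = 26 mg/L as CaCO₃ × 715,365 L = 18,600 g as CaCO₃.
(b) Equivalents of H⁺ required: 18,600 ÷ 50 g/eq = 372 eq = 372 mol NaHSO₄.
(b) Mass of NaHSO₄: 372 × 120.1 = 44,680 g.

(a) 6.14 kg; (b) 44.7 kg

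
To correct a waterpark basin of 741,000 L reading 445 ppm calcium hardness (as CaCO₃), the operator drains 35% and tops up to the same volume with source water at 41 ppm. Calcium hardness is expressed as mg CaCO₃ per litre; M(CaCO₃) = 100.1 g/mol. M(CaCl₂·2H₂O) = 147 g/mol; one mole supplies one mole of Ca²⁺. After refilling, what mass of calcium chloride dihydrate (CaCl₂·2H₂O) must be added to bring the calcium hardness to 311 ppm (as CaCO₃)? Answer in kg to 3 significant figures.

After draining 35% and refilling: 445 × 0.65 + 41 × 0.35 = 303.6 ppm.
Deficit to target: 311 − 303.6 = 7.4 mg/L.
As CaCO₃: 7.4 mg/L × 741,000 L = 5483 g; ÷ 100.1 = 54.78 mol Ca²⁺.
Mass: 54.78 × 147 = 8053 g.

8.05 kg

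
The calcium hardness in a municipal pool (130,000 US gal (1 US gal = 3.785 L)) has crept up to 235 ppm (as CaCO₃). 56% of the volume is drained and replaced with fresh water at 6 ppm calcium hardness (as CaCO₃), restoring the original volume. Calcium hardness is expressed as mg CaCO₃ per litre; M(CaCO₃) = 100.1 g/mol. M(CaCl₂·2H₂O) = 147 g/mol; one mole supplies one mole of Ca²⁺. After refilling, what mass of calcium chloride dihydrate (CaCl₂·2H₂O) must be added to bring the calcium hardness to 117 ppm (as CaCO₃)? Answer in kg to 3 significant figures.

7.40 kg

Volume: 130,000 US gal × 3.785 L/gal = 492,050 L.
After draining 56% and refilling: 235 × 0.44 + 6 × 0.56 = 106.76 ppm.
Deficit to target: 117 − 106.76 = 10.24 mg/L.
As CaCO₃: 10.24 mg/L × 492,050 L = 5039 g; ÷ 100.1 = 50.34 mol Ca²⁺.
Mass: 50.34 × 147 = 7399 g.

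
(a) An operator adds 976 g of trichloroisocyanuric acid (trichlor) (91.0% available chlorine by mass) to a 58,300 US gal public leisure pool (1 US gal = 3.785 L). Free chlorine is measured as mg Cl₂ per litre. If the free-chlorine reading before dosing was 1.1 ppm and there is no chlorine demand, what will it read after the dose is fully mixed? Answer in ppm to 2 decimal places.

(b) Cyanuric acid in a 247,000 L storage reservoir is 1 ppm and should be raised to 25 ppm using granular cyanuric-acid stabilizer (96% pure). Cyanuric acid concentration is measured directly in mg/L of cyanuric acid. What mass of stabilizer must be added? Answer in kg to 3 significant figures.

(a) 5.12 ppm; (b) 6.17 kg

(a) Volume: 58,300 US gal × 3.785 L/gal = 220,666 L.
(a) Available chlorine delivered: 976 g × 0.91 = 888.2 g as Cl₂.
(a) Concentration rise: 888.2 g / 220,666 L = 4.025 mg/L = 4.02 ppm.
(a) Final FC: 1.1 + 4.02 = 5.12 ppm.

(b) CYA to add: (25 − 1) = 24 mg/L × 247,000 L = 5928 g cyanuric acid.
(b) At 96% purity: 5928 / 0.96 = 6175 g product.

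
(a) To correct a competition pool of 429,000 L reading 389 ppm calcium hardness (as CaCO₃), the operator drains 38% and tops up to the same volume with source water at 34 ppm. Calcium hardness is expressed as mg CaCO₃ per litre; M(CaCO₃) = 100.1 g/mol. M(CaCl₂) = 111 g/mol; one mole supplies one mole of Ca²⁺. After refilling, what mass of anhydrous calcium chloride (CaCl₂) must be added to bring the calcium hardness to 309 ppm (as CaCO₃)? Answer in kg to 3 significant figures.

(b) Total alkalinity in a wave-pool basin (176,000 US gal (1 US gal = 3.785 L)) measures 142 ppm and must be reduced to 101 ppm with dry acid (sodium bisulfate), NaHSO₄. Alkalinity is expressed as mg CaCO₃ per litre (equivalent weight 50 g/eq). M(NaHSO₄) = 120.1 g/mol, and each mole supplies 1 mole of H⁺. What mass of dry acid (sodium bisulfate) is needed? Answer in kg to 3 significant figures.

(a) After draining 38% and refilling: 389 × 0.62 + 34 × 0.38 = 254.1 ppm.
(a) Deficit to target: 309 − 254.1 = 54.9 mg/L.
(a) As CaCO₃: 54.9 mg/L × 429,000 L = 23,550 g; ÷ 100.1 = 235.3 mol Ca²⁺.
(a) Mass: 235.3 × 111 = 26,120 g.

(b) Volume: 176,000 US gal × 3.785 L/gal = 666,160 L.
(b) Alkalinity to neutralize: (142 − 101) = 41 mg/L as CaCO₃ × 666,160 L = 27,310 g as CaCO₃.
(b) Equivalents of H⁺ required: 27,310 ÷ 50 g/eq = 546.3 eq = 546.3 mol NaHSO₄.
(b) Mass of NaHSO₄: 546.3 × 120.1 = 65,600 g.

(a) 26.1 kg; (b) 65.6 kg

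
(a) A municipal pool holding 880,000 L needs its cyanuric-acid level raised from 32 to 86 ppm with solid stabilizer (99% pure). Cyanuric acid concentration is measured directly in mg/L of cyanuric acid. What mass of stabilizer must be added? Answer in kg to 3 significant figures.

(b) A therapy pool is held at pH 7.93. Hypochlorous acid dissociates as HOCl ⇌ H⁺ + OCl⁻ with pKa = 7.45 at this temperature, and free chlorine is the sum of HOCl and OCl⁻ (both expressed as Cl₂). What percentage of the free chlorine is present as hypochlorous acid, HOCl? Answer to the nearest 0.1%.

(a) CYA to add: (86 − 32) = 54 mg/L × 880,000 L = 47,520 g cyanuric acid.
(a) At 99% purity: 47,520 / 0.99 = 48,000 g product.

(b) [OCl⁻]/[HOCl] = 10^(pH − pKa) = 10^(7.93 − 7.45) = 10^0.48 = 3.02.
(b) Fraction as HOCl = 1 / (1 + 3.02) = 0.2488.

(a) 48.0 kg; (b) 24.9%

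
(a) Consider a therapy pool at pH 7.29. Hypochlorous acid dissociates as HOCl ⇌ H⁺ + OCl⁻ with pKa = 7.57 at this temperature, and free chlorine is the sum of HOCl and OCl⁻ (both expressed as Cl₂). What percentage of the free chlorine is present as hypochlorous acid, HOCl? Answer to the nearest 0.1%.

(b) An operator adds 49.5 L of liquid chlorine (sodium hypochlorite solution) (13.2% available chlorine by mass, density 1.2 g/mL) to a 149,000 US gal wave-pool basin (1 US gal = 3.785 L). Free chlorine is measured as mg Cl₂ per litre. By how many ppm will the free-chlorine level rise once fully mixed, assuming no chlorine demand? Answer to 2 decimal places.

(a) [OCl⁻]/[HOCl] = 10^(pH − pKa) = 10^(7.29 − 7.57) = 10^-0.28 = 0.5248.
(a) Fraction as HOCl = 1 / (1 + 0.5248) = 0.6558.

(b) Volume: 149,000 US gal × 3.785 L/gal = 563,965 L.
(b) Mass of solution: 49.5 L × 1000 mL/L × 1.2 g/mL = 59,400 g.
(b) Available chlorine delivered: 59,400 g × 0.132 = 7841 g as Cl₂.
(b) Concentration rise: 7841 g / 563,965 L = 13.9 mg/L = 13.90 ppm.

(a) 65.6%; (b) 13.90 ppm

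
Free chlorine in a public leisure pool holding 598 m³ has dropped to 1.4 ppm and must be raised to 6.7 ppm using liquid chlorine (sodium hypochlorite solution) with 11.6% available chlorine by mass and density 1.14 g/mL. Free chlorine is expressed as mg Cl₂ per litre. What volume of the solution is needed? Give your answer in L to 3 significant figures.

Volume: 598 m³ = 598,000 L.
Chlorine deficit: 6.7 − 1.4 = 5.3 ppm = 5.3 mg/L as Cl₂.
Cl₂ equivalent needed: 5.3 mg/L × 598,000 L = 3,169,000 mg = 3169 g.
Product at 11.6% available chlorine: 3169 / 0.116 = 27,320 g.
Volume at density 1.14 g/mL: 27,320 g ÷ 1.14 g/mL = 23,970 mL.

24.0 L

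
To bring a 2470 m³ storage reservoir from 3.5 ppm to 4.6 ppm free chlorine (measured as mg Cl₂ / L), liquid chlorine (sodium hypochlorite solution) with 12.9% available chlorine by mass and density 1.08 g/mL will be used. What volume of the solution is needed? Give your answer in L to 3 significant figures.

19.5 L

Volume: 2470 m³ = 2,470,000 L.
Chlorine deficit: 4.6 − 3.5 = 1.1 ppm = 1.1 mg/L as Cl₂.
Cl₂ equivalent needed: 1.1 mg/L × 2,470,000 L = 2,717,000 mg = 2717 g.
Product at 12.9% available chlorine: 2717 / 0.129 = 21,060 g.
Volume at density 1.08 g/mL: 21,060 g ÷ 1.08 g/mL = 19,500 mL.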